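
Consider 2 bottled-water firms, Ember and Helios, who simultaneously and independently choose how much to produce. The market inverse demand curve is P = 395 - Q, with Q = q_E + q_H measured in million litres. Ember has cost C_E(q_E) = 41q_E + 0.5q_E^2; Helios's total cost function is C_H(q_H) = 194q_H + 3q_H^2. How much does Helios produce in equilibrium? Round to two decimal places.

Ember's profit: π_E = (395 - Q)q_E - (41q_E + (1/2)q_E²). Setting ∂π_E/∂q_E = 0: 354 - 3q_E - (q_H) = 0.
Helios's profit: π_H = (395 - Q)q_H - (194q_H + 3q_H²). Setting ∂π_H/∂q_H = 0: 201 - 8q_H - (q_E) = 0.
So q_E = (354 - q_H)/3 and q_H = (201 - q_E)/8.
Substituting one into the other gives q_E = 114.3913 and q_H = 249/23.

10.83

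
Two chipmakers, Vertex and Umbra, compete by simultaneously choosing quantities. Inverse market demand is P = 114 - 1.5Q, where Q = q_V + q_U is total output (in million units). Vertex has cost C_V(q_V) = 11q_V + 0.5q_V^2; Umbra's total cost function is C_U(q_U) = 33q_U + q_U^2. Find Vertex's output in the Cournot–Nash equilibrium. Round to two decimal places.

22.17

Vertex's profit: π_V = (114 - 1.5Q)q_V - (11q_V + (1/2)q_V²). Setting ∂π_V/∂q_V = 0: 103 - 4q_V - (3/2)(q_U) = 0.
Umbra's profit: π_U = (114 - 1.5Q)q_U - (33q_U + q_U²). Setting ∂π_U/∂q_U = 0: 81 - 5q_U - (3/2)(q_V) = 0.
So q_V = (103 - (3/2)q_U)/4 and q_U = (81 - (3/2)q_V)/5.
Solving the pair: q_V = 1574/71, q_U = 678/71.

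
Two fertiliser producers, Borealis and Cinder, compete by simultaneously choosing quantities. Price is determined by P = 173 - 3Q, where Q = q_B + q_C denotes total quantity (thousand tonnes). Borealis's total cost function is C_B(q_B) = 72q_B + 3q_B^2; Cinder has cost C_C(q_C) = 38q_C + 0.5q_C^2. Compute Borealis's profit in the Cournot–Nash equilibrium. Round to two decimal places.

97.28

Borealis's profit: π_B = (173 - 3Q)q_B - (72q_B + 3q_B²). Setting ∂π_B/∂q_B = 0: 101 - 12q_B - 3(q_C) = 0.
Cinder's profit: π_C = (173 - 3Q)q_C - (38q_C + (1/2)q_C²). Setting ∂π_C/∂q_C = 0: 135 - 7q_C - 3(q_B) = 0.
So q_B = (101 - 3q_C)/12 and q_C = (135 - 3q_B)/7.
Substituting one into the other gives q_B = 302/75 and q_C = 439/25.
Price P = 173 - 3·(1619/75) = 108.2400.
Borealis's profit: 108.2400·(302/75) - 72·(302/75) - 3(302/75)² = 97.2843.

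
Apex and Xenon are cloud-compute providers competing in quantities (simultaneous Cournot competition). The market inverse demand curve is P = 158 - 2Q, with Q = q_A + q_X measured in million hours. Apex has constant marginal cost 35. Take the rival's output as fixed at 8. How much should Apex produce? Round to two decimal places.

With the rival's output fixed at 8, Apex's profit is π_A = (158 - 2·8 - 2q_A)q_A - (35q_A) = (142 - 2q_A)q_A - (35q_A).
∂π_A/∂q_A = 107 - 4q_A = 0, so q_A = 107/4.

26.75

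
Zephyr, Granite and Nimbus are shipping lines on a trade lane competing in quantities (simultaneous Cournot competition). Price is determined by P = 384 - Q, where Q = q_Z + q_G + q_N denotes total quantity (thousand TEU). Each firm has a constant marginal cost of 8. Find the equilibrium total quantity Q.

282

A representative firm's profit is π_i = q_i(384 - Q) - 8q_i.
First-order condition (treating rivals' output as given): 376 - 2q_i - Σ_{j≠i} q_j = 0.
By symmetry each firm produces the same amount; substituting Σ_{j≠i} q_j = 2q_i yields q_i = 376/4 = 94.
Total output Q = 94 + 94 + 94 = 282.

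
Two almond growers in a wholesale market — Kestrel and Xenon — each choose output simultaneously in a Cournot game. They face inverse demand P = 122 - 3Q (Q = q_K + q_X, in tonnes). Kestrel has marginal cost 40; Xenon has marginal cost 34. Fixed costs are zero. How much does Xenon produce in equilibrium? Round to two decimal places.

Kestrel's profit: π_K = (122 - 3Q)q_K - (40q_K). Setting ∂π_K/∂q_K = 0: 82 - 6q_K - 3(q_X) = 0.
Xenon's profit: π_X = (122 - 3Q)q_X - (34q_X). Setting ∂π_X/∂q_X = 0: 88 - 6q_X - 3(q_K) = 0.
So q_K = (82 - 3q_X)/6 and q_X = (88 - 3q_K)/6.
Solving the pair: q_K = 76/9, q_X = 94/9.

10.44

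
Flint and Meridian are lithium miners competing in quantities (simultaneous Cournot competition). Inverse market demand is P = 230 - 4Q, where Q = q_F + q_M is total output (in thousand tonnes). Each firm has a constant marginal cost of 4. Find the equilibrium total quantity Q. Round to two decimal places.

37.67

Each firm earns π_i = (230 - 4Q)q_i - 4q_i.
Setting ∂π_i/∂q_i = 0 with rivals' quantities fixed: 226 - 8q_i - 4q_j = 0.
By symmetry each firm produces the same amount; substituting q_j = q_i yields q_i = 226/12 = 113/6.
Total output Q = 113/6 + 113/6 = 113/3.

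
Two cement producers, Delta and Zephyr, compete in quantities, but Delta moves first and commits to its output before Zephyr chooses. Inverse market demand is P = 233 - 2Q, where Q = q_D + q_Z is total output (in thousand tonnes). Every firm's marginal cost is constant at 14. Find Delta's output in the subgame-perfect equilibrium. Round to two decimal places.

54.75

Solve by backward induction. Given q_D, the follower Zephyr maximises π_Z = (233 - 2q_D - 2q_Z)q_Z - 14q_Z.
Setting the follower's marginal profit to zero, 219 - 2q_D - 4q_Z = 0, i.e. q_Z = (219 - 2q_D)/4.
Delta substitutes q_Z(q_D) into its own profit: π_D = q_D(233 - 2q_D - (219 - 2q_D)/2) - 14q_D = (247/2 - q_D)q_D - 14q_D.
Leader FOC: 219/2 - 2q_D = 0, so q_D = 219/4.
Then q_Z = (219 - 2·(219/4))/4 = 219/8.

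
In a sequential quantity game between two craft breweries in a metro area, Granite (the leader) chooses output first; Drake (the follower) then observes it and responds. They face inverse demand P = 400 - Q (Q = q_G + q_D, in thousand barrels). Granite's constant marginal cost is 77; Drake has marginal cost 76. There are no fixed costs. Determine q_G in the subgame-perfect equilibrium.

Solve by backward induction. Given q_G, the follower Drake maximises π_D = (400 - q_G - q_D)q_D - 76q_D.
Follower FOC: 324 - q_G - 2q_D = 0, so q_D(q_G) = (324 - q_G)/2.
Granite substitutes q_D(q_G) into its own profit: π_G = q_G(400 - q_G - (324 - q_G)/2) - 77q_G = (238 - (1/2)q_G)q_G - 77q_G.
The leader's first-order condition 161 - q_G = 0 yields q_G = 161.
Then q_D = (324 - 161)/2 = 163/2.

161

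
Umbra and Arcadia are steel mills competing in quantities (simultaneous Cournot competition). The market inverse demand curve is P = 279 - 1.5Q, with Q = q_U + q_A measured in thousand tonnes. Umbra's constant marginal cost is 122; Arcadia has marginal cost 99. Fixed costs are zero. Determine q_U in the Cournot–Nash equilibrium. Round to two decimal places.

29.78

Umbra's profit: π_U = (279 - 1.5Q)q_U - (122q_U). Setting ∂π_U/∂q_U = 0: 157 - 3q_U - (3/2)(q_A) = 0.
Arcadia's profit: π_A = (279 - 1.5Q)q_A - (99q_A). Setting ∂π_A/∂q_A = 0: 180 - 3q_A - (3/2)(q_U) = 0.
Rearranging gives the reaction functions q_U = (157 - (3/2)q_A)/3 and q_A = (180 - (3/2)q_U)/3.
Solving the pair: q_U = 268/9, q_A = 406/9.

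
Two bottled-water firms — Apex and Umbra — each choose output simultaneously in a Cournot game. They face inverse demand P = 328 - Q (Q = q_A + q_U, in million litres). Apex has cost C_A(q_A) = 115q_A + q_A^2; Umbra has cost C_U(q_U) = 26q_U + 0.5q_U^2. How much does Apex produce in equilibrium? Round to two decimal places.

30.64

Apex's profit: π_A = (328 - Q)q_A - (115q_A + q_A²). Setting ∂π_A/∂q_A = 0: 213 - 4q_A - (q_U) = 0.
Umbra's first-order condition: 302 - 3q_U - (q_A) = 0.
Rearranging gives the reaction functions q_A = (213 - q_U)/4 and q_U = (302 - q_A)/3.
Solving the pair: q_A = 337/11, q_U = 995/11.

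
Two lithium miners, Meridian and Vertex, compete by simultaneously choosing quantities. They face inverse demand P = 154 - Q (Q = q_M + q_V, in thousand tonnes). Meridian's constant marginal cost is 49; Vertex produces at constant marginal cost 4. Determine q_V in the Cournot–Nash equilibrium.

65

Meridian's profit: π_M = (154 - Q)q_M - (49q_M). Setting ∂π_M/∂q_M = 0: 105 - 2q_M - (q_V) = 0.
Vertex's first-order condition: 150 - 2q_V - (q_M) = 0.
Best responses: q_M = (105 - q_V)/2, q_V = (150 - q_M)/2.
Substituting one into the other gives q_M = 20 and q_V = 65.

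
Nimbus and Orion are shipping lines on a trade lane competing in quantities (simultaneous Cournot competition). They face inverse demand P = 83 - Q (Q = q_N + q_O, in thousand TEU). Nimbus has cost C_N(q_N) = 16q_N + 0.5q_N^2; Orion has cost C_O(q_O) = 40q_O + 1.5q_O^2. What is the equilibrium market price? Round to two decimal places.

57.71

Nimbus's profit: π_N = (83 - Q)q_N - (16q_N + (1/2)q_N²). Setting ∂π_N/∂q_N = 0: 67 - 3q_N - (q_O) = 0.
Orion's profit: π_O = (83 - Q)q_O - (40q_O + (3/2)q_O²). Setting ∂π_O/∂q_O = 0: 43 - 5q_O - (q_N) = 0.
Best responses: q_N = (67 - q_O)/3, q_O = (43 - q_N)/5.
Substituting one into the other gives q_N = 146/7 and q_O = 31/7.
Total output Q = 177/7, so price P = 83 - 177/7 = 404/7.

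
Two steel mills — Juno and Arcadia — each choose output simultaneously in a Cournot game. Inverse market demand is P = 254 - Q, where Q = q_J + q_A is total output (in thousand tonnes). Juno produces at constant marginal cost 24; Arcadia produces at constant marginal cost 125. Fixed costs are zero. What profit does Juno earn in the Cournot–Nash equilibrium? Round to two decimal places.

Juno's profit: π_J = (254 - Q)q_J - (24q_J). Setting ∂π_J/∂q_J = 0: 230 - 2q_J - (q_A) = 0.
Arcadia's first-order condition: 129 - 2q_A - (q_J) = 0.
Rearranging gives the reaction functions q_J = (230 - q_A)/2 and q_A = (129 - q_J)/2.
Substituting one into the other gives q_J = 331/3 and q_A = 28/3.
Price P = 254 - 359/3 = 403/3.
Juno's profit: (403/3 - 24)·(331/3) = 12173.4444.

12173.44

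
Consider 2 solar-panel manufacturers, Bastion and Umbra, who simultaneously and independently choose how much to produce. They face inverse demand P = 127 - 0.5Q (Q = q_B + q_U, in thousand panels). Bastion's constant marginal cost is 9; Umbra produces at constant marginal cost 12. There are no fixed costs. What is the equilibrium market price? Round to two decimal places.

49.33

Bastion's profit: π_B = (127 - 0.5Q)q_B - (9q_B). Setting ∂π_B/∂q_B = 0: 118 - q_B - (1/2)(q_U) = 0.
Umbra's first-order condition: 115 - q_U - (1/2)(q_B) = 0.
Best responses: q_B = (118 - (1/2)q_U), q_U = (115 - (1/2)q_B).
Solving the pair: q_B = 242/3, q_U = 224/3.
Total output Q = 466/3, so price P = 127 - (1/2)·(466/3) = 148/3.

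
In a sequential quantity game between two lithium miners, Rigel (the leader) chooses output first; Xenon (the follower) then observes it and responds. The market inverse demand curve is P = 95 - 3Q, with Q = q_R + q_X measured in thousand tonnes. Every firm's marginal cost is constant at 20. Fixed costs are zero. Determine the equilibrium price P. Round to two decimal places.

38.75

The follower Xenon best-responds to any q_R: π_X = (95 - 3Q)q_X - 20q_X.
Follower FOC: 75 - 3q_R - 6q_X = 0, so q_X(q_R) = (75 - 3q_R)/6.
The leader anticipates this reaction. Substituting into P = 95 - 3Q gives P = 115/2 - (3/2)q_R, so π_R = (115/2 - (3/2)q_R)q_R - 20q_R.
The leader's first-order condition 75/2 - 3q_R = 0 yields q_R = 25/2.
Then q_X = (75 - 3·(25/2))/6 = 25/4.
Total output Q = 75/4, so price P = 95 - 3·(75/4) = 155/4.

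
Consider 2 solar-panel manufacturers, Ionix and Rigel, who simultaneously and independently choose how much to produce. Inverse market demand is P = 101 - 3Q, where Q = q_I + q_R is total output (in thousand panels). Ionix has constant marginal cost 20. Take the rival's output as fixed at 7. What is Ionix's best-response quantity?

10

With the rival's output fixed at 7, Ionix's profit is π_I = (101 - 3·7 - 3q_I)q_I - (20q_I) = (80 - 3q_I)q_I - (20q_I).
∂π_I/∂q_I = 60 - 6q_I = 0, so q_I = 10.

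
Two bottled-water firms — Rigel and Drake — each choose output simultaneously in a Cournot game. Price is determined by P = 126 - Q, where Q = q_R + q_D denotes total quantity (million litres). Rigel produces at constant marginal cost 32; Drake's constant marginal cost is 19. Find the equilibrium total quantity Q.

Rigel's profit: π_R = (126 - Q)q_R - (32q_R). Setting ∂π_R/∂q_R = 0: 94 - 2q_R - (q_D) = 0.
Drake's first-order condition: 107 - 2q_D - (q_R) = 0.
Rearranging gives the reaction functions q_R = (94 - q_D)/2 and q_D = (107 - q_R)/2.
Substituting one into the other gives q_R = 27 and q_D = 40.
Total output Q = 27 + 40 = 67.

67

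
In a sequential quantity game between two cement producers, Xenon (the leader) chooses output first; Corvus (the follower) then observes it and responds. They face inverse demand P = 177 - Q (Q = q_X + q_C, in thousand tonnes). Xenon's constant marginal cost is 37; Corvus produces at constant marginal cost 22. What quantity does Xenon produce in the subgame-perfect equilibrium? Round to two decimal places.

The follower Corvus best-responds to any q_X: π_C = (177 - Q)q_C - 22q_C.
∂π_C/∂q_C = 155 - q_X - 2q_C = 0 gives the reaction function q_C = (155 - q_X)/2.
Xenon substitutes q_C(q_X) into its own profit: π_X = q_X(177 - q_X - (155 - q_X)/2) - 37q_X = (199/2 - (1/2)q_X)q_X - 37q_X.
The leader's first-order condition 125/2 - q_X = 0 yields q_X = 125/2.
Then q_C = (155 - 125/2)/2 = 185/4.

62.50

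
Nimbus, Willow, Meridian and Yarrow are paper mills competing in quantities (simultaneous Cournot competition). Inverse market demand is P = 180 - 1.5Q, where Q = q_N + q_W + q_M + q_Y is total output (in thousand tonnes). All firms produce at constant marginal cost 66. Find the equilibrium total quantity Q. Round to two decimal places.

60.80

Each firm earns π_i = (180 - 1.5Q)q_i - 66q_i.
First-order condition (treating rivals' output as given): 114 - 3q_i - (3/2)·Σ_{j≠i} q_j = 0.
With identical firms every q_j equals q_i, so Σ_{j≠i} q_j = 3q_i and 114 = (15/2)q_i, giving q_i = 76/5.
Total output Q = 76/5 + 76/5 + 76/5 + 76/5 = 304/5.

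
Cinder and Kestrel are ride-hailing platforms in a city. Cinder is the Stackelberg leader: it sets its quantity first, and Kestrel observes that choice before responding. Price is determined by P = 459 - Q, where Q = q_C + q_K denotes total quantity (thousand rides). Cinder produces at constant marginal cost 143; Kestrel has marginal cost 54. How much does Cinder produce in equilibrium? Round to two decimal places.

113.50

Solve by backward induction. Given q_C, the follower Kestrel maximises π_K = (459 - q_C - q_K)q_K - 54q_K.
Setting the follower's marginal profit to zero, 405 - q_C - 2q_K = 0, i.e. q_K = (405 - q_C)/2.
Cinder substitutes q_K(q_C) into its own profit: π_C = q_C(459 - q_C - (405 - q_C)/2) - 143q_C = (513/2 - (1/2)q_C)q_C - 143q_C.
Leader FOC: 227/2 - q_C = 0, so q_C = 227/2.
Then q_K = (405 - 227/2)/2 = 583/4.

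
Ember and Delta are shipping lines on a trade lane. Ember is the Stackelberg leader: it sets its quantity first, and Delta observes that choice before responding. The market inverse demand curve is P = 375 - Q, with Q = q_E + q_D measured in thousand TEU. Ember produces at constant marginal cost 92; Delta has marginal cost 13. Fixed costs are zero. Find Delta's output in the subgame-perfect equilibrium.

The follower Delta best-responds to any q_E: π_D = (375 - Q)q_D - 13q_D.
Setting the follower's marginal profit to zero, 362 - q_E - 2q_D = 0, i.e. q_D = (362 - q_E)/2.
The leader anticipates this reaction. Substituting into P = 375 - Q gives P = 194 - (1/2)q_E, so π_E = (194 - (1/2)q_E)q_E - 92q_E.
The leader's first-order condition 102 - q_E = 0 yields q_E = 102.
Then q_D = (362 - 102)/2 = 130.

130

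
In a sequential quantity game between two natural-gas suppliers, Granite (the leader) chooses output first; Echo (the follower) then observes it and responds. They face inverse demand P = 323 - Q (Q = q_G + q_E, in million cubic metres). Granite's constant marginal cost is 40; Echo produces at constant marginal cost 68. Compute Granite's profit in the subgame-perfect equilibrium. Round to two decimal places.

Solve by backward induction. Given q_G, the follower Echo maximises π_E = (323 - q_G - q_E)q_E - 68q_E.
Follower FOC: 255 - q_G - 2q_E = 0, so q_E(q_G) = (255 - q_G)/2.
The leader anticipates this reaction. Substituting into P = 323 - Q gives P = 391/2 - (1/2)q_G, so π_G = (391/2 - (1/2)q_G)q_G - 40q_G.
Leader FOC: 311/2 - q_G = 0, so q_G = 311/2.
Then q_E = (255 - 311/2)/2 = 199/4.
Price P = 323 - 821/4 = 471/4.
Granite's profit: (471/4 - 40)·(311/2) = 12090.1250.

12090.13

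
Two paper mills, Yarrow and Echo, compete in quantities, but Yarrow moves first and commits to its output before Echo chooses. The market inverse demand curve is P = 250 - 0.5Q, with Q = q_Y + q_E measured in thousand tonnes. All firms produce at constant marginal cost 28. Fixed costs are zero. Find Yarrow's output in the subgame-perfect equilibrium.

222

The follower Echo best-responds to any q_Y: π_E = (250 - 0.5Q)q_E - 28q_E.
Follower FOC: 222 - (1/2)q_Y - q_E = 0, so q_E(q_Y) = (222 - (1/2)q_Y).
The leader anticipates this reaction. Substituting into P = 250 - 0.5Q gives P = 139 - (1/4)q_Y, so π_Y = (139 - (1/4)q_Y)q_Y - 28q_Y.
Maximising: ∂π_Y/∂q_Y = 111 - (1/2)q_Y = 0, giving q_Y = 222.
Then q_E = (222 - (1/2)·222) = 111.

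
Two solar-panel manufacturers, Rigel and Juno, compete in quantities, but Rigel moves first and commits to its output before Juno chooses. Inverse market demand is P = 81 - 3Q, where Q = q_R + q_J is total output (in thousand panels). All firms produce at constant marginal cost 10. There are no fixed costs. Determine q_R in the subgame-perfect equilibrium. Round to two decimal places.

Solve by backward induction. Given q_R, the follower Juno maximises π_J = (81 - 3q_R - 3q_J)q_J - 10q_J.
Setting the follower's marginal profit to zero, 71 - 3q_R - 6q_J = 0, i.e. q_J = (71 - 3q_R)/6.
The leader anticipates this reaction. Substituting into P = 81 - 3Q gives P = 91/2 - (3/2)q_R, so π_R = (91/2 - (3/2)q_R)q_R - 10q_R.
Maximising: ∂π_R/∂q_R = 71/2 - 3q_R = 0, giving q_R = 71/6.
Then q_J = (71 - 3·(71/6))/6 = 71/12.

11.83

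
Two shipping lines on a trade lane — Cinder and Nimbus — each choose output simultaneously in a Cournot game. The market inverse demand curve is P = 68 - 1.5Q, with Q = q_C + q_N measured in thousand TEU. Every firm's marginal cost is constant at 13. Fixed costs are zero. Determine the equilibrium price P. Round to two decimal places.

Each firm earns π_i = (68 - 1.5Q)q_i - 13q_i.
First-order condition (treating rivals' output as given): 55 - 3q_i - (3/2)q_j = 0.
With identical firms every q_j equals q_i, so q_j = q_i and 55 = (9/2)q_i, giving q_i = 110/9.
Total output Q = 220/9, so price P = 68 - (3/2)·(220/9) = 94/3.

31.33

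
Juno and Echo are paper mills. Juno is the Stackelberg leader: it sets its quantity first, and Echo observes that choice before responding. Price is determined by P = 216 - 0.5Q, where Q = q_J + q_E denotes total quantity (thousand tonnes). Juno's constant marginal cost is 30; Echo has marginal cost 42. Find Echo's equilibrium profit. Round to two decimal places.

2812.50

The follower Echo best-responds to any q_J: π_E = (216 - 0.5Q)q_E - 42q_E.
Setting the follower's marginal profit to zero, 174 - (1/2)q_J - q_E = 0, i.e. q_E = (174 - (1/2)q_J).
Juno substitutes q_E(q_J) into its own profit: π_J = q_J(216 - (1/2)q_J - (174 - (1/2)q_J)/2) - 30q_J = (129 - (1/4)q_J)q_J - 30q_J.
Maximising: ∂π_J/∂q_J = 99 - (1/2)q_J = 0, giving q_J = 198.
Then q_E = (174 - (1/2)·198) = 75.
Price P = 216 - (1/2)·273 = 159/2.
Echo's profit: (159/2 - 42)·75 = 2812.5000.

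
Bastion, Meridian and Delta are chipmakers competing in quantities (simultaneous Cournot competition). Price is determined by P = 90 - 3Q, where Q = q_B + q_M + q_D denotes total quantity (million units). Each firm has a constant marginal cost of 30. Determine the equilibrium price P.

A representative firm's profit is π_i = q_i(90 - 3Q) - 30q_i.
First-order condition (treating rivals' output as given): 60 - 6q_i - 3·Σ_{j≠i} q_j = 0.
By symmetry each firm produces the same amount; substituting Σ_{j≠i} q_j = 2q_i yields q_i = 60/12 = 5.
Total output Q = 15, so price P = 90 - 3·15 = 45.

45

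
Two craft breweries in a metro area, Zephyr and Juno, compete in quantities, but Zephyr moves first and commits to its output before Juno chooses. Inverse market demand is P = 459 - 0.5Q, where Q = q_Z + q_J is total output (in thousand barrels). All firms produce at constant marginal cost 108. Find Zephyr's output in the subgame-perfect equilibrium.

The follower Juno best-responds to any q_Z: π_J = (459 - 0.5Q)q_J - 108q_J.
∂π_J/∂q_J = 351 - (1/2)q_Z - q_J = 0 gives the reaction function q_J = (351 - (1/2)q_Z).
Zephyr substitutes q_J(q_Z) into its own profit: π_Z = q_Z(459 - (1/2)q_Z - (351 - (1/2)q_Z)/2) - 108q_Z = (567/2 - (1/4)q_Z)q_Z - 108q_Z.
Maximising: ∂π_Z/∂q_Z = 351/2 - (1/2)q_Z = 0, giving q_Z = 351.
Then q_J = (351 - (1/2)·351) = 351/2.

351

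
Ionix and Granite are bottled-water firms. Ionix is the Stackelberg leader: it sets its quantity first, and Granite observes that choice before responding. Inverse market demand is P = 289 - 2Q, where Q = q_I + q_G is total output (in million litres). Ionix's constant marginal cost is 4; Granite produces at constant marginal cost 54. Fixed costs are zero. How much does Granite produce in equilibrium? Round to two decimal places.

16.88

The follower Granite best-responds to any q_I: π_G = (289 - 2Q)q_G - 54q_G.
Follower FOC: 235 - 2q_I - 4q_G = 0, so q_G(q_I) = (235 - 2q_I)/4.
Ionix substitutes q_G(q_I) into its own profit: π_I = q_I(289 - 2q_I - (235 - 2q_I)/2) - 4q_I = (343/2 - q_I)q_I - 4q_I.
Maximising: ∂π_I/∂q_I = 335/2 - 2q_I = 0, giving q_I = 335/4.
Then q_G = (235 - 2·(335/4))/4 = 135/8.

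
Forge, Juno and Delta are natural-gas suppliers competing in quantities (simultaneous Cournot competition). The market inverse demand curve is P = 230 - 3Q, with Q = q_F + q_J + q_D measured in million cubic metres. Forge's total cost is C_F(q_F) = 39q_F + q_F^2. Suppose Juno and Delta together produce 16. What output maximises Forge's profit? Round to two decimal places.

With rivals' combined output fixed at 16, Forge's profit is π_F = (230 - 3·16 - 3q_F)q_F - (39q_F + q_F²) = (182 - 3q_F)q_F - (39q_F + q_F²).
∂π_F/∂q_F = 143 - 8q_F = 0, so q_F = 143/8.

17.88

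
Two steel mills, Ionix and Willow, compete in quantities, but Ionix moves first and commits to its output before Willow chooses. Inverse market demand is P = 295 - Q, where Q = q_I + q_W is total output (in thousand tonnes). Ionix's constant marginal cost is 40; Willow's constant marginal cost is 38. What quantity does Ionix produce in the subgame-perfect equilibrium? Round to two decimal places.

126.50

The follower Willow best-responds to any q_I: π_W = (295 - Q)q_W - 38q_W.
Follower FOC: 257 - q_I - 2q_W = 0, so q_W(q_I) = (257 - q_I)/2.
The leader anticipates this reaction. Substituting into P = 295 - Q gives P = 333/2 - (1/2)q_I, so π_I = (333/2 - (1/2)q_I)q_I - 40q_I.
Leader FOC: 253/2 - q_I = 0, so q_I = 253/2.
Then q_W = (257 - 253/2)/2 = 261/4.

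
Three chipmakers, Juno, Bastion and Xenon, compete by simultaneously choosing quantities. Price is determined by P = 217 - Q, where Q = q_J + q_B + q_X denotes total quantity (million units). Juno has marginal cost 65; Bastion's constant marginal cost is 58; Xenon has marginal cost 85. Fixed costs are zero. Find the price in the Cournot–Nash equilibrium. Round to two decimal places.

106.25

Juno's profit: π_J = (217 - Q)q_J - (65q_J). Setting ∂π_J/∂q_J = 0: 152 - 2q_J - (q_B + q_X) = 0.
Bastion's first-order condition: 159 - 2q_B - (q_J + q_X) = 0.
Xenon's profit: π_X = (217 - Q)q_X - (85q_X). Setting ∂π_X/∂q_X = 0: 132 - 2q_X - (q_J + q_B) = 0.
Adding the 3 conditions: 443 − 2Q − 2Q = 0, i.e. Q = 443/4.
Back-substituting: q_J = (152 − 443/4) = 165/4, q_B = (159 − 443/4) = 193/4, q_X = (132 − 443/4) = 85/4.
Total output Q = 443/4, so price P = 217 - 443/4 = 425/4.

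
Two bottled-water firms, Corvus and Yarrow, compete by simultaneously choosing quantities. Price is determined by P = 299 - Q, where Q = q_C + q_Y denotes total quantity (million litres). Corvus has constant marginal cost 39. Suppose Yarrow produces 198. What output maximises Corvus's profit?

31

With the rival's output fixed at 198, Corvus's profit is π_C = (299 - 198 - q_C)q_C - (39q_C) = (101 - q_C)q_C - (39q_C).
∂π_C/∂q_C = 62 - 2q_C = 0, so q_C = 31.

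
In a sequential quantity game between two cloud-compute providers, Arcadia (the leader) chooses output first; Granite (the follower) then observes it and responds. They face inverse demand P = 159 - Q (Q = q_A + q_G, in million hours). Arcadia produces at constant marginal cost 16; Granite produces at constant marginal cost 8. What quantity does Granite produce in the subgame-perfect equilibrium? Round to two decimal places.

The follower Granite best-responds to any q_A: π_G = (159 - Q)q_G - 8q_G.
∂π_G/∂q_G = 151 - q_A - 2q_G = 0 gives the reaction function q_G = (151 - q_A)/2.
The leader anticipates this reaction. Substituting into P = 159 - Q gives P = 167/2 - (1/2)q_A, so π_A = (167/2 - (1/2)q_A)q_A - 16q_A.
The leader's first-order condition 135/2 - q_A = 0 yields q_A = 135/2.
Then q_G = (151 - 135/2)/2 = 167/4.

41.75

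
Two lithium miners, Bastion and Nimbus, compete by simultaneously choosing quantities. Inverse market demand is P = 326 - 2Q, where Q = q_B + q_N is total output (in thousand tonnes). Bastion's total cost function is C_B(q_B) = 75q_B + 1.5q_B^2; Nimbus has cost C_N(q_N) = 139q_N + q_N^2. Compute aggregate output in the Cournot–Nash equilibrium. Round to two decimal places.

Bastion's profit: π_B = (326 - 2Q)q_B - (75q_B + (3/2)q_B²). Setting ∂π_B/∂q_B = 0: 251 - 7q_B - 2(q_N) = 0.
Nimbus's profit: π_N = (326 - 2Q)q_N - (139q_N + q_N²). Setting ∂π_N/∂q_N = 0: 187 - 6q_N - 2(q_B) = 0.
So q_B = (251 - 2q_N)/7 and q_N = (187 - 2q_B)/6.
Solving the pair: q_B = 566/19, q_N = 807/38.
Total output Q = 566/19 + 807/38 = 1939/38.

51.03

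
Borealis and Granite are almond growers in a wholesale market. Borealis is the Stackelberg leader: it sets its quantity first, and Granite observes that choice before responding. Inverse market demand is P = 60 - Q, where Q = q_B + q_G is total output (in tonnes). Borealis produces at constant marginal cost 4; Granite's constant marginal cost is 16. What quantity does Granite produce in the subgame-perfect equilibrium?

5

The follower Granite best-responds to any q_B: π_G = (60 - Q)q_G - 16q_G.
Follower FOC: 44 - q_B - 2q_G = 0, so q_G(q_B) = (44 - q_B)/2.
Borealis substitutes q_G(q_B) into its own profit: π_B = q_B(60 - q_B - (44 - q_B)/2) - 4q_B = (38 - (1/2)q_B)q_B - 4q_B.
The leader's first-order condition 34 - q_B = 0 yields q_B = 34.
Then q_G = (44 - 34)/2 = 5.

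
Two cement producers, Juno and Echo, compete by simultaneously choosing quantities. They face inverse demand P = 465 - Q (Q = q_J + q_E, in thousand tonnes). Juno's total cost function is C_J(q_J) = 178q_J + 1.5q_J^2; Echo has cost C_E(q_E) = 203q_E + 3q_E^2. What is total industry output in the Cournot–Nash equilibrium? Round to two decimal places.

78.38

Juno's profit: π_J = (465 - Q)q_J - (178q_J + (3/2)q_J²). Setting ∂π_J/∂q_J = 0: 287 - 5q_J - (q_E) = 0.
Echo's profit: π_E = (465 - Q)q_E - (203q_E + 3q_E²). Setting ∂π_E/∂q_E = 0: 262 - 8q_E - (q_J) = 0.
So q_J = (287 - q_E)/5 and q_E = (262 - q_J)/8.
Solving the pair: q_J = 678/13, q_E = 341/13.
Total output Q = 678/13 + 341/13 = 1019/13.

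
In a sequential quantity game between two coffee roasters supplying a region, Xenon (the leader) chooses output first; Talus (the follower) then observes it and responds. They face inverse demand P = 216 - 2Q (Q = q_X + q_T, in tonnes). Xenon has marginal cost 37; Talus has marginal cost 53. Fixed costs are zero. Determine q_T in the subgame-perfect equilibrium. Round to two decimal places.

Solve by backward induction. Given q_X, the follower Talus maximises π_T = (216 - 2q_X - 2q_T)q_T - 53q_T.
Setting the follower's marginal profit to zero, 163 - 2q_X - 4q_T = 0, i.e. q_T = (163 - 2q_X)/4.
The leader anticipates this reaction. Substituting into P = 216 - 2Q gives P = 269/2 - q_X, so π_X = (269/2 - q_X)q_X - 37q_X.
Leader FOC: 195/2 - 2q_X = 0, so q_X = 195/4.
Then q_T = (163 - 2·(195/4))/4 = 131/8.

16.38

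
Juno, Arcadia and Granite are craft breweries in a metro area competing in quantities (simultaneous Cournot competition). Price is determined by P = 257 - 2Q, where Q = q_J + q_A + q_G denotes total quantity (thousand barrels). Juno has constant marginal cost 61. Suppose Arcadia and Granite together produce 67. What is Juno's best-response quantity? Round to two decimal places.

15.50

With rivals' combined output fixed at 67, Juno's profit is π_J = (257 - 2·67 - 2q_J)q_J - (61q_J) = (123 - 2q_J)q_J - (61q_J).
∂π_J/∂q_J = 62 - 4q_J = 0, so q_J = 31/2.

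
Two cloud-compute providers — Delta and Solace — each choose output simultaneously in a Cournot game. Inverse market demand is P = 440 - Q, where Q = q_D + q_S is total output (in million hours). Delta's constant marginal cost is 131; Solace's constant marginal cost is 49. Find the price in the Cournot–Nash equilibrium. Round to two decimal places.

Delta's profit: π_D = (440 - Q)q_D - (131q_D). Setting ∂π_D/∂q_D = 0: 309 - 2q_D - (q_S) = 0.
Solace's profit: π_S = (440 - Q)q_S - (49q_S). Setting ∂π_S/∂q_S = 0: 391 - 2q_S - (q_D) = 0.
Best responses: q_D = (309 - q_S)/2, q_S = (391 - q_D)/2.
Solving the pair: q_D = 227/3, q_S = 473/3.
Total output Q = 700/3, so price P = 440 - 700/3 = 620/3.

206.67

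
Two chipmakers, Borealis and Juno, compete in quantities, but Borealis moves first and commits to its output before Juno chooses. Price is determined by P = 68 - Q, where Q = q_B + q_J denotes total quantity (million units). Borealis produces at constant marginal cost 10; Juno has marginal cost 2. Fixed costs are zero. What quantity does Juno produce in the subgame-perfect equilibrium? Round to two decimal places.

20.50

Solve by backward induction. Given q_B, the follower Juno maximises π_J = (68 - q_B - q_J)q_J - 2q_J.
Follower FOC: 66 - q_B - 2q_J = 0, so q_J(q_B) = (66 - q_B)/2.
The leader anticipates this reaction. Substituting into P = 68 - Q gives P = 35 - (1/2)q_B, so π_B = (35 - (1/2)q_B)q_B - 10q_B.
The leader's first-order condition 25 - q_B = 0 yields q_B = 25.
Then q_J = (66 - 25)/2 = 41/2.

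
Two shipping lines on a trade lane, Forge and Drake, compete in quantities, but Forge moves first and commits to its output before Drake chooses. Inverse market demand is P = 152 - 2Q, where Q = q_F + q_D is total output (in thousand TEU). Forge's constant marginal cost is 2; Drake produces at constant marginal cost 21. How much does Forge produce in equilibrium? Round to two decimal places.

42.25

The follower Drake best-responds to any q_F: π_D = (152 - 2Q)q_D - 21q_D.
Setting the follower's marginal profit to zero, 131 - 2q_F - 4q_D = 0, i.e. q_D = (131 - 2q_F)/4.
Forge substitutes q_D(q_F) into its own profit: π_F = q_F(152 - 2q_F - (131 - 2q_F)/2) - 2q_F = (173/2 - q_F)q_F - 2q_F.
Leader FOC: 169/2 - 2q_F = 0, so q_F = 169/4.
Then q_D = (131 - 2·(169/4))/4 = 93/8.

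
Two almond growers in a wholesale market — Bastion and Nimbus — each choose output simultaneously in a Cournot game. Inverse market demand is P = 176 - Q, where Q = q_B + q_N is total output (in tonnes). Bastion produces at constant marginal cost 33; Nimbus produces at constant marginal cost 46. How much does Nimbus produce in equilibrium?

39

Bastion's profit: π_B = (176 - Q)q_B - (33q_B). Setting ∂π_B/∂q_B = 0: 143 - 2q_B - (q_N) = 0.
Nimbus's first-order condition: 130 - 2q_N - (q_B) = 0.
Rearranging gives the reaction functions q_B = (143 - q_N)/2 and q_N = (130 - q_B)/2.
Substituting one into the other gives q_B = 52 and q_N = 39.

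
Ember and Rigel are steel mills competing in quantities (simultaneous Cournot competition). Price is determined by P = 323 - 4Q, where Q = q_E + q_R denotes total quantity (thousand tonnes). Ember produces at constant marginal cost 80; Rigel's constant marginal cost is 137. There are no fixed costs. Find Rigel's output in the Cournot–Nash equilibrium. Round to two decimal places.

Ember's profit: π_E = (323 - 4Q)q_E - (80q_E). Setting ∂π_E/∂q_E = 0: 243 - 8q_E - 4(q_R) = 0.
Rigel's first-order condition: 186 - 8q_R - 4(q_E) = 0.
Best responses: q_E = (243 - 4q_R)/8, q_R = (186 - 4q_E)/8.
Substituting one into the other gives q_E = 25 and q_R = 43/4.

10.75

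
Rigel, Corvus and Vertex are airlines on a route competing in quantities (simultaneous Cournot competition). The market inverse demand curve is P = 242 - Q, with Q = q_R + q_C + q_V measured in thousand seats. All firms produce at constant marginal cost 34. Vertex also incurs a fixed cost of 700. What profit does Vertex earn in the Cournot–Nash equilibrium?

2004

Each firm earns π_i = (242 - Q)q_i - 34q_i.
Setting ∂π_i/∂q_i = 0 with rivals' quantities fixed: 208 - 2q_i - Σ_{j≠i} q_j = 0.
With identical firms every q_j equals q_i, so Σ_{j≠i} q_j = 2q_i and 208 = 4q_i, giving q_i = 52.
Price P = 242 - 156 = 86.
Vertex's profit: (86 - 34)·52 - 700 = 2004.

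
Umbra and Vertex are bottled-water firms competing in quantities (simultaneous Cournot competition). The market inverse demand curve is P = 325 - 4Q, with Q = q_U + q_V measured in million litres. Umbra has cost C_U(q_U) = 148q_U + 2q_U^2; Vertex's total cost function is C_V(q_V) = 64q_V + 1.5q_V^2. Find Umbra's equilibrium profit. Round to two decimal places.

363.59

Umbra's profit: π_U = (325 - 4Q)q_U - (148q_U + 2q_U²). Setting ∂π_U/∂q_U = 0: 177 - 12q_U - 4(q_V) = 0.
Vertex's profit: π_V = (325 - 4Q)q_V - (64q_V + (3/2)q_V²). Setting ∂π_V/∂q_V = 0: 261 - 11q_V - 4(q_U) = 0.
Rearranging gives the reaction functions q_U = (177 - 4q_V)/12 and q_V = (261 - 4q_U)/11.
Solving the pair: q_U = 903/116, q_V = 606/29.
Price P = 325 - 4·28.6810 = 210.2759.
Umbra's profit: 210.2759·(903/116) - 148·(903/116) - 2(903/116)² = 363.5890.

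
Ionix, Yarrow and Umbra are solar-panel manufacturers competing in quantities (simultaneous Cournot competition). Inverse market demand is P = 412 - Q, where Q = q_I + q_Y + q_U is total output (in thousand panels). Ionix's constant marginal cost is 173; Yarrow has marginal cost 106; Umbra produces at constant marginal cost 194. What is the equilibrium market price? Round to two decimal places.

221.25

Ionix's profit: π_I = (412 - Q)q_I - (173q_I). Setting ∂π_I/∂q_I = 0: 239 - 2q_I - (q_Y + q_U) = 0.
Yarrow's profit: π_Y = (412 - Q)q_Y - (106q_Y). Setting ∂π_Y/∂q_Y = 0: 306 - 2q_Y - (q_I + q_U) = 0.
Umbra's first-order condition: 218 - 2q_U - (q_I + q_Y) = 0.
Summing all 3 equations gives 763 − 4Q = 0, hence Q = 763/4.
Back-substituting: q_I = (239 − 763/4) = 193/4, q_Y = (306 − 763/4) = 461/4, q_U = (218 − 763/4) = 109/4.
Total output Q = 763/4, so price P = 412 - 763/4 = 885/4.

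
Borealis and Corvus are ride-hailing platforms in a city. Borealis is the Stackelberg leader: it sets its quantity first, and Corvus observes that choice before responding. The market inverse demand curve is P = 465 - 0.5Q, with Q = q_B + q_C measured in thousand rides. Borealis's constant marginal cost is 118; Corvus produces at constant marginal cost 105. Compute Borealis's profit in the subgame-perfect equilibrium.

27889

Solve by backward induction. Given q_B, the follower Corvus maximises π_C = (465 - (1/2)q_B - (1/2)q_C)q_C - 105q_C.
∂π_C/∂q_C = 360 - (1/2)q_B - q_C = 0 gives the reaction function q_C = (360 - (1/2)q_B).
The leader anticipates this reaction. Substituting into P = 465 - 0.5Q gives P = 285 - (1/4)q_B, so π_B = (285 - (1/4)q_B)q_B - 118q_B.
The leader's first-order condition 167 - (1/2)q_B = 0 yields q_B = 334.
Then q_C = (360 - (1/2)·334) = 193.
Price P = 465 - (1/2)·527 = 403/2.
Borealis's profit: (403/2 - 118)·334 = 27889.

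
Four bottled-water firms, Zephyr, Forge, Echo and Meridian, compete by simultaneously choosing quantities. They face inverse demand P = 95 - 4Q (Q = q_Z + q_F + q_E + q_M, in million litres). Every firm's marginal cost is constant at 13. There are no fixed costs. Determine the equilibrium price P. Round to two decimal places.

29.40

Each firm earns π_i = (95 - 4Q)q_i - 13q_i.
First-order condition (treating rivals' output as given): 82 - 8q_i - 4·Σ_{j≠i} q_j = 0.
By symmetry each firm produces the same amount; substituting Σ_{j≠i} q_j = 3q_i yields q_i = 82/20 = 41/10.
Total output Q = 82/5, so price P = 95 - 4·(82/5) = 147/5.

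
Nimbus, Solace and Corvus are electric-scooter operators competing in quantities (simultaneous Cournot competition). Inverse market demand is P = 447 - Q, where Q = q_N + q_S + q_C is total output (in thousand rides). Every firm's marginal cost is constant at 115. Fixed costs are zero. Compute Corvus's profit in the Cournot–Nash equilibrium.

Each firm earns π_i = (447 - Q)q_i - 115q_i.
Setting ∂π_i/∂q_i = 0 with rivals' quantities fixed: 332 - 2q_i - Σ_{j≠i} q_j = 0.
By symmetry each firm produces the same amount; substituting Σ_{j≠i} q_j = 2q_i yields q_i = 332/4 = 83.
Price P = 447 - 249 = 198.
Corvus's profit: (198 - 115)·83 = 6889.

6889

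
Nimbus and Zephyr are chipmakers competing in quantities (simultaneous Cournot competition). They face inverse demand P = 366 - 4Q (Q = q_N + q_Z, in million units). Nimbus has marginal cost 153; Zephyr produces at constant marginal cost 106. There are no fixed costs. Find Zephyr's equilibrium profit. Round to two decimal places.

2618.03

Nimbus's profit: π_N = (366 - 4Q)q_N - (153q_N). Setting ∂π_N/∂q_N = 0: 213 - 8q_N - 4(q_Z) = 0.
Zephyr's profit: π_Z = (366 - 4Q)q_Z - (106q_Z). Setting ∂π_Z/∂q_Z = 0: 260 - 8q_Z - 4(q_N) = 0.
Rearranging gives the reaction functions q_N = (213 - 4q_Z)/8 and q_Z = (260 - 4q_N)/8.
Solving the pair: q_N = 83/6, q_Z = 307/12.
Price P = 366 - 4·(473/12) = 625/3.
Zephyr's profit: (625/3 - 106)·(307/12) = 2618.0278.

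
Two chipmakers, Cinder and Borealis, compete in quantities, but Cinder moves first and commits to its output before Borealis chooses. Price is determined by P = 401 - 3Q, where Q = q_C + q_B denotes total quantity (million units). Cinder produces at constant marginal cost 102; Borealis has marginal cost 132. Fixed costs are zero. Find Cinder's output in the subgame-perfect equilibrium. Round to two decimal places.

The follower Borealis best-responds to any q_C: π_B = (401 - 3Q)q_B - 132q_B.
∂π_B/∂q_B = 269 - 3q_C - 6q_B = 0 gives the reaction function q_B = (269 - 3q_C)/6.
The leader anticipates this reaction. Substituting into P = 401 - 3Q gives P = 533/2 - (3/2)q_C, so π_C = (533/2 - (3/2)q_C)q_C - 102q_C.
Maximising: ∂π_C/∂q_C = 329/2 - 3q_C = 0, giving q_C = 329/6.
Then q_B = (269 - 3·(329/6))/6 = 209/12.

54.83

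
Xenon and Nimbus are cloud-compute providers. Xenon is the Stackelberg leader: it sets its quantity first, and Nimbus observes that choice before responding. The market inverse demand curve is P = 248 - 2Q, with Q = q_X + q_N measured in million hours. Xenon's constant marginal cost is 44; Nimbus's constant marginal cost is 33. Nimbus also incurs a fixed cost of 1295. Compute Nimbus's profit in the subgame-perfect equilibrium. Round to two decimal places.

460.28

The follower Nimbus best-responds to any q_X: π_N = (248 - 2Q)q_N - 33q_N.
Setting the follower's marginal profit to zero, 215 - 2q_X - 4q_N = 0, i.e. q_N = (215 - 2q_X)/4.
The leader anticipates this reaction. Substituting into P = 248 - 2Q gives P = 281/2 - q_X, so π_X = (281/2 - q_X)q_X - 44q_X.
Leader FOC: 193/2 - 2q_X = 0, so q_X = 193/4.
Then q_N = (215 - 2·(193/4))/4 = 237/8.
Price P = 248 - 2·(623/8) = 369/4.
Nimbus's profit: (369/4 - 33)·(237/8) - 1295 = 460.2813.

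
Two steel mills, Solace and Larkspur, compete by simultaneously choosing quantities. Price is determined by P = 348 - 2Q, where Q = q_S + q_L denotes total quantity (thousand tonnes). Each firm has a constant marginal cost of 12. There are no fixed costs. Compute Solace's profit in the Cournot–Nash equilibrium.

6272

Each firm earns π_i = (348 - 2Q)q_i - 12q_i.
Setting ∂π_i/∂q_i = 0 with rivals' quantities fixed: 336 - 4q_i - 2q_j = 0.
With identical firms every q_j equals q_i, so q_j = q_i and 336 = 6q_i, giving q_i = 56.
Price P = 348 - 2·112 = 124.
Solace's profit: (124 - 12)·56 = 6272.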